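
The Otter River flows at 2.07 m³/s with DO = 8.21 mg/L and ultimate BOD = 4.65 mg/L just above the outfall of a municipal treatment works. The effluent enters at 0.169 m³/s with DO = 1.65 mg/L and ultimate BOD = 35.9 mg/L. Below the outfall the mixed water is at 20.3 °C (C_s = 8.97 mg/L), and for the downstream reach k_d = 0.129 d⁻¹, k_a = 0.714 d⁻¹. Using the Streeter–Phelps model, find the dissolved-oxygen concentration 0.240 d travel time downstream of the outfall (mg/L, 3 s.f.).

Mixed DO = (2.07×8.21 + 0.169×1.65)/(2.07+0.169) = 17.27/2.239 = 7.715 mg/L.
Mixed L₀ = (2.07×4.65 + 0.169×35.9)/(2.239) = 15.69/2.239 = 7.009 mg/L.
Initial deficit D₀ = C_s − DO₀ = 8.97 − 7.715 = 1.255 mg/L.
D(0.240) = [0.129×7.009/(0.714−0.129)](e^(−0.129×0.240) − e^(−0.714×0.240)) + 1.255 e^(−0.714×0.240)
= 1.546 × (0.9695 − 0.8425) + 1.255 × 0.8425 = 1.254 mg/L.
DO = 8.97 − 1.254 = 7.716 mg/L.

DO ≈ 7.72 mg/L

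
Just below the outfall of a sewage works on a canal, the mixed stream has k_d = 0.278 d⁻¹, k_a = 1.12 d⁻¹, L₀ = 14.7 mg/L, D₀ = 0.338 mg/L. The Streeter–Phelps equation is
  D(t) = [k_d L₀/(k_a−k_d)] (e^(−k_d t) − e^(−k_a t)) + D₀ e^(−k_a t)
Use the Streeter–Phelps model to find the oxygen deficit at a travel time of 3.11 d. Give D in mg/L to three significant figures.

k_d L₀/(k_a−k_d) = 0.278×14.7/(1.12−0.278) = 4.087/0.8420 = 4.853 mg/L.
e^(−k_d t) = e^(−0.278×3.110) = 0.4212; e^(−k_a t) = e^(−1.12×3.110) = 0.03071.
D = 4.853 × (0.4212 − 0.03071) + 0.338 × 0.03071 = 1.895 + 0.01038 = 1.906 mg/L.

D ≈ 1.91 mg/L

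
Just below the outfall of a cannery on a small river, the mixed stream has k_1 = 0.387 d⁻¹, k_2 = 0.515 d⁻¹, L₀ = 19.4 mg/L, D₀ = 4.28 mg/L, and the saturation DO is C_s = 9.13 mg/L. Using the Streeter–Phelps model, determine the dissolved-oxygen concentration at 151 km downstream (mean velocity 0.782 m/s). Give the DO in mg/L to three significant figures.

DO ≈ 1.63 mg/L

Travel time t = x/v = 151 km / (0.782 m/s) = 151000 m / 0.782 m/s = 193100 s = 2.235 d.
k_1 L₀/(k_2−k_1) = 0.387×19.4/(0.515−0.387) = 7.508/0.1280 = 58.65 mg/L.
e^(−k_1 t) = e^(−0.387×2.235) = 0.4211; e^(−k_2 t) = e^(−0.515×2.235) = 0.3163.
D = 58.65 × (0.4211 − 0.3163) + 4.28 × 0.3163 = 6.145 + 1.354 = 7.499 mg/L.
DO = C_s − D = 9.13 − 7.499 = 1.631 mg/L.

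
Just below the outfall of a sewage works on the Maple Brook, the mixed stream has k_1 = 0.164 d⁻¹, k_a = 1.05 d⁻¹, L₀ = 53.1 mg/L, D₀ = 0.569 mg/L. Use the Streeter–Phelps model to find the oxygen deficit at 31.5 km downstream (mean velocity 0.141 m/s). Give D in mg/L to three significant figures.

Travel time t = x/v = 31.5 km / (0.141 m/s) = 31500 m / 0.141 m/s = 223400 s = 2.586 d.
k_1 L₀/(k_a−k_1) = 0.164×53.1/(1.05−0.164) = 8.708/0.8860 = 9.829 mg/L.
e^(−k_1 t) = e^(−0.164×2.586) = 0.6544; e^(−k_a t) = e^(−1.05×2.586) = 0.06621.
D = 9.829 × (0.6544 − 0.06621) + 0.569 × 0.06621 = 5.781 + 0.03767 = 5.819 mg/L.

D ≈ 5.82 mg/L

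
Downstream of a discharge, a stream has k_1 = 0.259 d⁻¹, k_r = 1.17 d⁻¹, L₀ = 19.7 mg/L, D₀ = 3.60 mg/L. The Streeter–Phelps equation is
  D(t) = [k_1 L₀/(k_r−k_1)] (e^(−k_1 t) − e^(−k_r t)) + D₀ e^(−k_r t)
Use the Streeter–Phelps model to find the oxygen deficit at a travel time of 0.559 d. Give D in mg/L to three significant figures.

D ≈ 3.81 mg/L

k_1 L₀/(k_r−k_1) = 0.259×19.7/(1.17−0.259) = 5.102/0.9110 = 5.601 mg/L.
e^(−k_1 t) = e^(−0.259×0.5590) = 0.8652; e^(−k_r t) = e^(−1.17×0.5590) = 0.5199.
D = 5.601 × (0.8652 − 0.5199) + 3.60 × 0.5199 = 1.934 + 1.872 = 3.806 mg/L.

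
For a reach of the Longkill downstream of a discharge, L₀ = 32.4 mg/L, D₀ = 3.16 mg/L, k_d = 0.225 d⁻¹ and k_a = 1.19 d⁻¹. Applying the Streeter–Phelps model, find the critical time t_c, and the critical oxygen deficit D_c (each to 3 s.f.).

With k_a/k_d = 5.289 and 1 − D₀(k_a−k_d)/(k_d L₀) = 0.5817,
t_c = ln(5.289 × 0.5817) / (1.19 − 0.225) = ln(3.077) / 0.9650 = 1.124/0.9650 = 1.165 d.
L(t_c) = L₀ e^(−k_d t_c) = 32.4 × 0.7695 = 24.93 mg/L, and at the critical point k_a D_c = k_d L, so D_c = (0.225/1.19) × 24.93 = 4.714 mg/L.

t_c ≈ 1.16 d; D_c ≈ 4.71 mg/L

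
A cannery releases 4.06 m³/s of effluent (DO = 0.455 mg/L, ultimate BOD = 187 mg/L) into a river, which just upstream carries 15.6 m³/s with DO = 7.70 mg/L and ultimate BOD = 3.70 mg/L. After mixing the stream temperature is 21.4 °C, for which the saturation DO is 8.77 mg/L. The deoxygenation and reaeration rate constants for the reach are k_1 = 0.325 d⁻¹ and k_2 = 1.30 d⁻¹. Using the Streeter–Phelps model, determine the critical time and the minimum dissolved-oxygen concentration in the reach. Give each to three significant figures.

t_c ≈ 1.21 d; minimum DO ≈ 1.76 mg/L

Mixed DO = (15.6×7.70 + 4.06×0.455)/(15.6+4.06) = 122.0/19.66 = 6.204 mg/L.
Mixed L₀ = (15.6×3.70 + 4.06×187)/(19.66) = 816.9/19.66 = 41.55 mg/L.
Initial deficit D₀ = C_s − DO₀ = 8.77 − 6.204 = 2.566 mg/L.
t_c = (1/0.9750) ln[(1.30/0.325)(1 − 2.566×0.9750/(0.325×41.55))] = 1.026 × ln(3.259) = 1.212 d.
D_c = (0.325/1.30) × 41.55 × e^(−0.325×1.212) = 0.2500 × 41.55 × 0.6745 = 7.007 mg/L.
Minimum DO = 8.77 − 7.007 = 1.763 mg/L.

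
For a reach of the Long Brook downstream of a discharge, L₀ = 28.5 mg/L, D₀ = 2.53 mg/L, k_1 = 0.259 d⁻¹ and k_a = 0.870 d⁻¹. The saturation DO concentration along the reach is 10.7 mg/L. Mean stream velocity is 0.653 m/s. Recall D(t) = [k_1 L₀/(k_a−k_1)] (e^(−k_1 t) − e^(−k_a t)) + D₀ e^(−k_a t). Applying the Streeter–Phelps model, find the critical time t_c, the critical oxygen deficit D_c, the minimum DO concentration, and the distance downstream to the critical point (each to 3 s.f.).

t_c ≈ 1.60 d; D_c ≈ 5.61 mg/L; min DO ≈ 5.09 mg/L; x_c ≈ 90.2 km

With k_a/k_1 = 3.359 and 1 − D₀(k_a−k_1)/(k_1 L₀) = 0.7906,
t_c = ln(3.359 × 0.7906) / (0.870 − 0.259) = ln(2.656) / 0.6110 = 0.9767/0.6110 = 1.598 d.
L(t_c) = L₀ e^(−k_1 t_c) = 28.5 × 0.6610 = 18.84 mg/L, and at the critical point k_a D_c = k_1 L, so D_c = (0.259/0.870) × 18.84 = 5.608 mg/L.
Minimum DO = C_s − D_c = 10.7 − 5.608 = 5.092 mg/L.
x_c = v t_c = 0.653 m/s × 1.598 d × 86400 s/d = 90190 m ≈ 90.2 km.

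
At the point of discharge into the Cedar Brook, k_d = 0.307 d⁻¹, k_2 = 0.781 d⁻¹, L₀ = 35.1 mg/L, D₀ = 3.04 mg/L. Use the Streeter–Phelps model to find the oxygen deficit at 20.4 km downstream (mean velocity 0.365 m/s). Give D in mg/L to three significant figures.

Travel time t = x/v = 20.4 km / (0.365 m/s) = 20400 m / 0.365 m/s = 55890 s = 0.6469 d.
k_d L₀/(k_2−k_d) = 0.307×35.1/(0.781−0.307) = 10.78/0.4740 = 22.73 mg/L.
e^(−k_d t) = e^(−0.307×0.6469) = 0.8199; e^(−k_2 t) = e^(−0.781×0.6469) = 0.6034.
D = 22.73 × (0.8199 − 0.6034) + 3.04 × 0.6034 = 4.922 + 1.834 = 6.756 mg/L.

D ≈ 6.76 mg/L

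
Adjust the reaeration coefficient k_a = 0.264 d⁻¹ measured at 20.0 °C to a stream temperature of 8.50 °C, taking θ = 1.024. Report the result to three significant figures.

k_a ≈ 0.201 d⁻¹

k_a(T₂) = k_a(T₁) · θ^(T₂−T₁) = 0.264 × 1.024^(8.50−20.0)
= 0.264 × 1.024^-11.5 = 0.264 × 0.7613 = 0.2010 d⁻¹.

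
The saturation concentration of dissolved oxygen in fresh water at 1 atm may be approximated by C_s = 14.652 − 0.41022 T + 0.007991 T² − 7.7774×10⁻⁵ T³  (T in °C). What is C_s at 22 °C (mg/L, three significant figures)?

C_s ≈ 8.67 mg/L

C_s = 14.652 − 0.41022×22 + 0.007991×22² − 7.7774×10⁻⁵×22³ = 8.667 mg/L.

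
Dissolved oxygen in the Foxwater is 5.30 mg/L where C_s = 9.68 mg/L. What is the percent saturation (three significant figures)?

% saturation = C/C_s × 100 = 5.30/9.68 × 100 = 54.8 %.

54.8 % saturation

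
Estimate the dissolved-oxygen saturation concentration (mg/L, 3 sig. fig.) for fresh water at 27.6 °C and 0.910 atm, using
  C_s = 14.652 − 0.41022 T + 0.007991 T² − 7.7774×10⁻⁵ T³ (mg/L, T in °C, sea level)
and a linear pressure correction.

C_s ≈ 7.08 mg/L

At sea level: C_s = 14.652 − 0.41022×27.6 + 0.007991×27.6² − 7.7774×10⁻⁵×27.6³ = 7.782 mg/L.
Pressure correction: C_s' = 7.782 × 0.910 = 7.082 mg/L.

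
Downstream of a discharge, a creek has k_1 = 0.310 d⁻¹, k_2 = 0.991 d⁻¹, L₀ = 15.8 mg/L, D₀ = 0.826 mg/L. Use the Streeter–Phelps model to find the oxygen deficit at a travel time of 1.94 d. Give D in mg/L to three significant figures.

D ≈ 3.01 mg/L

k_1 L₀/(k_2−k_1) = 0.310×15.8/(0.991−0.310) = 4.898/0.6810 = 7.192 mg/L.
e^(−k_1 t) = e^(−0.310×1.940) = 0.5480; e^(−k_2 t) = e^(−0.991×1.940) = 0.1462.
D = 7.192 × (0.5480 − 0.1462) + 0.826 × 0.1462 = 2.890 + 0.1208 = 3.011 mg/L.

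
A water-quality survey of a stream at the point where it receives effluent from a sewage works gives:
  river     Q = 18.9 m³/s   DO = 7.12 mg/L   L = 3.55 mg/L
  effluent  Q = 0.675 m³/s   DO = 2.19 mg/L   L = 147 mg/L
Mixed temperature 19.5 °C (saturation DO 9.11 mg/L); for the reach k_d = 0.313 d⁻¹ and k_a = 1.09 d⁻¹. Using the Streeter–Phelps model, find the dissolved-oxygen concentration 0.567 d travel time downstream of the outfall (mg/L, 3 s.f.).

DO ≈ 6.92 mg/L

Mixed DO = (18.9×7.12 + 0.675×2.19)/(18.9+0.675) = 136.0/19.57 = 6.950 mg/L.
Mixed L₀ = (18.9×3.55 + 0.675×147)/(19.57) = 166.3/19.57 = 8.497 mg/L.
Initial deficit D₀ = C_s − DO₀ = 9.11 − 6.950 = 2.160 mg/L.
D(0.567) = [0.313×8.497/(1.09−0.313)](e^(−0.313×0.567) − e^(−1.09×0.567)) + 2.160 e^(−1.09×0.567)
= 3.423 × (0.8374 − 0.5390) + 2.160 × 0.5390 = 2.186 mg/L.
DO = 9.11 − 2.186 = 6.924 mg/L.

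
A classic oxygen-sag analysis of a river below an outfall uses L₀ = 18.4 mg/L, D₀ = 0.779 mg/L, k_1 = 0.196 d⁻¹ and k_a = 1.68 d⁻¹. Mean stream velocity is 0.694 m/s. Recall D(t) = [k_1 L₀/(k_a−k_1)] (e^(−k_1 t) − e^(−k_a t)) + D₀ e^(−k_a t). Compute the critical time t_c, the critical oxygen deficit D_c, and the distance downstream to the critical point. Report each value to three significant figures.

t_c ≈ 1.19 d; D_c ≈ 1.70 mg/L; x_c ≈ 71.2 km

t_c = [1/(k_a−k_1)] ln[(k_a/k_1)(1 − D₀(k_a−k_1)/(k_1 L₀))]
= [1/(1.68−0.196)] ln[(1.68/0.196)(1 − 0.779×1.484/(0.196×18.4))]
= (1/1.484) ln[8.571 × 0.6794] = 0.6739 × ln(5.824) = 0.6739 × 1.762 = 1.187 d.
L(t_c) = L₀ e^(−k_1 t_c) = 18.4 × 0.7924 = 14.58 mg/L, and at the critical point k_a D_c = k_1 L, so D_c = (0.196/1.68) × 14.58 = 1.701 mg/L.
x_c = v t_c = 0.694 m/s × 1.187 d × 86400 s/d = 71190 m ≈ 71.2 km.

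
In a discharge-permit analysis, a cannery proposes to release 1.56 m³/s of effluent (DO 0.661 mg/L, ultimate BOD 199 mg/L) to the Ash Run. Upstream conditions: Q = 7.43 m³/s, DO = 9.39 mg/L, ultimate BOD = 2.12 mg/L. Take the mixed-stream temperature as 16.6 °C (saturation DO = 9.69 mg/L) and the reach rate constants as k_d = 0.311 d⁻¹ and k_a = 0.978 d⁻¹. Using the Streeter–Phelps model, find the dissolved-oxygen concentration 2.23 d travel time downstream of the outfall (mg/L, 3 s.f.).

DO ≈ 2.94 mg/L

Mixed DO = (7.43×9.39 + 1.56×0.661)/(7.43+1.56) = 70.80/8.990 = 7.875 mg/L.
Mixed L₀ = (7.43×2.12 + 1.56×199)/(8.990) = 326.2/8.990 = 36.28 mg/L.
Initial deficit D₀ = C_s − DO₀ = 9.69 − 7.875 = 1.815 mg/L.
D(2.23) = [0.311×36.28/(0.978−0.311)](e^(−0.311×2.23) − e^(−0.978×2.23)) + 1.815 e^(−0.978×2.23)
= 16.92 × (0.4998 − 0.1129) + 1.815 × 0.1129 = 6.750 mg/L.
DO = 9.69 − 6.750 = 2.940 mg/L.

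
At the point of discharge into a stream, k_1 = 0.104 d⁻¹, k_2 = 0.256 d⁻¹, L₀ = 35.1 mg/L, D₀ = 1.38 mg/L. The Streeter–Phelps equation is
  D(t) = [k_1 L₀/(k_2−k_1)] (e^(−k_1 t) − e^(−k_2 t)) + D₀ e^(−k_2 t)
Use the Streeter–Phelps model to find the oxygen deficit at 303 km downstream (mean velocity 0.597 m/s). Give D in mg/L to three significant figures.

Travel time t = x/v = 303 km / (0.597 m/s) = 303000 m / 0.597 m/s = 507500 s = 5.874 d.
k_1 L₀/(k_2−k_1) = 0.104×35.1/(0.256−0.104) = 3.650/0.1520 = 24.02 mg/L.
e^(−k_1 t) = e^(−0.104×5.874) = 0.5428; e^(−k_2 t) = e^(−0.256×5.874) = 0.2223.
D = 24.02 × (0.5428 − 0.2223) + 1.38 × 0.2223 = 7.699 + 0.3067 = 8.005 mg/L.

D ≈ 8.01 mg/L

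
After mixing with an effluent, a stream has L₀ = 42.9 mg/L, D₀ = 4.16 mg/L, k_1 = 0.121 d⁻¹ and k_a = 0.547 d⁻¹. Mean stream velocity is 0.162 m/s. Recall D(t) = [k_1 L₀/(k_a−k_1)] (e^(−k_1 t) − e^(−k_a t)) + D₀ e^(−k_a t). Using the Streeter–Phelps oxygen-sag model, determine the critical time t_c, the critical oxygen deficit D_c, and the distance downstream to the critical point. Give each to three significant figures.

t_c = [1/(k_a−k_1)] ln[(k_a/k_1)(1 − D₀(k_a−k_1)/(k_1 L₀))]
= [1/(0.547−0.121)] ln[(0.547/0.121)(1 − 4.16×0.4260/(0.121×42.9))]
= (1/0.4260) ln[4.521 × 0.6586] = 2.347 × ln(2.977) = 2.347 × 1.091 = 2.561 d.
D_c = (k_1/k_a) L₀ e^(−k_1 t_c) = (0.121/0.547) × 42.9 × e^(−0.121×2.561) = 0.2212 × 42.9 × 0.7335 = 6.961 mg/L.
x_c = v t_c = 0.162 m/s × 2.561 d × 86400 s/d = 35850 m ≈ 35.8 km.

t_c ≈ 2.56 d; D_c ≈ 6.96 mg/L; x_c ≈ 35.8 km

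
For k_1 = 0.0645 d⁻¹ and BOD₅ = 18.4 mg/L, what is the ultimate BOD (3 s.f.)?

BOD₅ = L₀(1 − e^(−5k_1)) ⇒ L₀ = BOD₅ / (1 − e^(−5×0.0645))
= 18.4 / (1 − 0.7243) = 18.4 / 0.2757 = 66.75 mg/L.

L₀ ≈ 66.7 mg/L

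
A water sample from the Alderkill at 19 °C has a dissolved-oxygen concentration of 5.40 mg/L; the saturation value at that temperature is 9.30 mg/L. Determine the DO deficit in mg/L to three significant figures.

D ≈ 3.90 mg/L

D = C_s − C = 9.30 − 5.40 = 3.90 mg/L.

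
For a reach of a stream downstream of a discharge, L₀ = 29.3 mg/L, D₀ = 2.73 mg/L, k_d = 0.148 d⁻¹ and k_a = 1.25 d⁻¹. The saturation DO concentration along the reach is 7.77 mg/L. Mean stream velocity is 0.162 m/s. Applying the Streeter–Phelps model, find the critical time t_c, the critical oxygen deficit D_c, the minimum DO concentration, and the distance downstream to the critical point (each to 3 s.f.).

At the critical point dD/dt = 0, so k_d L₀ e^(−k_d t) = k_a D. Substituting D(t) from the Streeter–Phelps equation and solving for t gives
t_c = ln[(k_a/k_d)(1 − D₀(k_a−k_d)/(k_d L₀))] / (k_a−k_d).
Here k_a−k_d = 1.102 d⁻¹ and 1 − D₀(k_a−k_d)/(k_d L₀) = 1 − 2.73×1.102/(0.148×29.3) = 0.3062, so
t_c = ln(8.446 × 0.3062) / 1.102 = 0.9503 / 1.102 = 0.8623 d.
L(t_c) = L₀ e^(−k_d t_c) = 29.3 × 0.8802 = 25.79 mg/L, and at the critical point k_a D_c = k_d L, so D_c = (0.148/1.25) × 25.79 = 3.053 mg/L.
Minimum DO = C_s − D_c = 7.77 − 3.053 = 4.717 mg/L.
x_c = v t_c = 0.162 m/s × 0.8623 d × 86400 s/d = 12070 m ≈ 12.1 km.

t_c ≈ 0.862 d; D_c ≈ 3.05 mg/L; min DO ≈ 4.72 mg/L; x_c ≈ 12.1 km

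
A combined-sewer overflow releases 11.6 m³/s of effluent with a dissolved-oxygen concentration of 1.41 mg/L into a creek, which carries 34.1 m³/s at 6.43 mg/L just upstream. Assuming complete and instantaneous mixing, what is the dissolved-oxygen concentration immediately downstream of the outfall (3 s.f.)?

5.16 mg/L

Flow-weighted mixing: C = (Q_r C_r + Q_w C_w)/(Q_r + Q_w)
= (34.1×6.43 + 11.6×1.41)/(34.1 + 11.6) = 235.6/45.70 = 5.156 mg/L.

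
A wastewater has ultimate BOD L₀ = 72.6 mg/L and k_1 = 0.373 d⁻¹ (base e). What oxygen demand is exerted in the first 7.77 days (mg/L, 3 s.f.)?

y ≈ 68.6 mg/L

y_t = L₀(1 − e^(−k_1 t)) = 72.6 × (1 − e^(−0.373×7.77))
= 72.6 × (1 − 0.05512) = 72.6 × 0.9449 = 68.60 mg/L.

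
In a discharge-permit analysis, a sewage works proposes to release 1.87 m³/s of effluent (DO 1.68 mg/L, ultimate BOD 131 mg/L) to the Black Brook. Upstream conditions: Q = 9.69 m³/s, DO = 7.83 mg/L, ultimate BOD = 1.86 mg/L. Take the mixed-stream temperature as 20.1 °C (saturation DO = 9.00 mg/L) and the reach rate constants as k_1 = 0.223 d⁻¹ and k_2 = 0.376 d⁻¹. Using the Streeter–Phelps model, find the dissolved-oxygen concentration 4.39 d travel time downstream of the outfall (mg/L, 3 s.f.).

DO ≈ 2.49 mg/L

Mixed DO = (9.69×7.83 + 1.87×1.68)/(9.69+1.87) = 79.01/11.56 = 6.835 mg/L.
Mixed L₀ = (9.69×1.86 + 1.87×131)/(11.56) = 263.0/11.56 = 22.75 mg/L.
Initial deficit D₀ = C_s − DO₀ = 9.00 − 6.835 = 2.165 mg/L.
D(4.39) = [0.223×22.75/(0.376−0.223)](e^(−0.223×4.39) − e^(−0.376×4.39)) + 2.165 e^(−0.376×4.39)
= 33.16 × (0.3757 − 0.1919) + 2.165 × 0.1919 = 6.509 mg/L.
DO = 9.00 − 6.509 = 2.491 mg/L.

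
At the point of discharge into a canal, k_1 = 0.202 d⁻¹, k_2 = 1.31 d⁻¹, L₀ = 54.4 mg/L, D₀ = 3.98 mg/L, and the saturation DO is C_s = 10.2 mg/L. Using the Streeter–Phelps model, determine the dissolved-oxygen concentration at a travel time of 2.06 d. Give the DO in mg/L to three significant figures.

k_1 L₀/(k_2−k_1) = 0.202×54.4/(1.31−0.202) = 10.99/1.108 = 9.918 mg/L.
e^(−k_1 t) = e^(−0.202×2.060) = 0.6596; e^(−k_2 t) = e^(−1.31×2.060) = 0.06730.
D = 9.918 × (0.6596 − 0.06730) + 3.98 × 0.06730 = 5.874 + 0.2679 = 6.142 mg/L.
DO = C_s − D = 10.2 − 6.142 = 4.058 mg/L.

DO ≈ 4.06 mg/L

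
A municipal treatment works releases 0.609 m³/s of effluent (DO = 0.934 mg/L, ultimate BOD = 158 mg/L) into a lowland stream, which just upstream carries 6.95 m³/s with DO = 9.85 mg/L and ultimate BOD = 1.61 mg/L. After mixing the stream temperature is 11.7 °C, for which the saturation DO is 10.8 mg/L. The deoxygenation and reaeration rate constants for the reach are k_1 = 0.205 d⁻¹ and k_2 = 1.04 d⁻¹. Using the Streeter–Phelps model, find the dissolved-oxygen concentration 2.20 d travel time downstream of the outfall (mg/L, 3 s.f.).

Mixed DO = (6.95×9.85 + 0.609×0.934)/(6.95+0.609) = 69.03/7.559 = 9.132 mg/L.
Mixed L₀ = (6.95×1.61 + 0.609×158)/(7.559) = 107.4/7.559 = 14.21 mg/L.
Initial deficit D₀ = C_s − DO₀ = 10.8 − 9.132 = 1.668 mg/L.
D(2.20) = [0.205×14.21/(1.04−0.205)](e^(−0.205×2.20) − e^(−1.04×2.20)) + 1.668 e^(−1.04×2.20)
= 3.489 × (0.6370 − 0.1015) + 1.668 × 0.1015 = 2.038 mg/L.
DO = 10.8 − 2.038 = 8.762 mg/L.

DO ≈ 8.76 mg/L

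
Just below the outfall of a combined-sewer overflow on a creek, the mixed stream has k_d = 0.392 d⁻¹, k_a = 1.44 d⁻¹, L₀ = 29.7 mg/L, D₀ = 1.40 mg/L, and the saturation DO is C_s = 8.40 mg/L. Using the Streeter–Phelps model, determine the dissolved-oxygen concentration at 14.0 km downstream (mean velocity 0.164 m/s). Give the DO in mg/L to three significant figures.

DO ≈ 3.20 mg/L

Travel time t = x/v = 14.0 km / (0.164 m/s) = 14000 m / 0.164 m/s = 85370 s = 0.9880 d.
k_d L₀/(k_a−k_d) = 0.392×29.7/(1.44−0.392) = 11.64/1.048 = 11.11 mg/L.
e^(−k_d t) = e^(−0.392×0.9880) = 0.6789; e^(−k_a t) = e^(−1.44×0.9880) = 0.2410.
D = 11.11 × (0.6789 − 0.2410) + 1.40 × 0.2410 = 4.864 + 0.3375 = 5.201 mg/L.
DO = C_s − D = 8.40 − 5.201 = 3.199 mg/L.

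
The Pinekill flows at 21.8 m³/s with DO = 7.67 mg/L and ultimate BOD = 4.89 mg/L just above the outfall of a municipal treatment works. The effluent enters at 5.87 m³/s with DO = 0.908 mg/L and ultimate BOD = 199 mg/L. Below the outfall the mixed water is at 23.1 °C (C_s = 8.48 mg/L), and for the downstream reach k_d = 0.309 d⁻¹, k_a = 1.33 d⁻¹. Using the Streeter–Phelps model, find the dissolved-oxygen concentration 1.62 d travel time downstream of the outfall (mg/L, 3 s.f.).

DO ≈ 1.38 mg/L

Mixed DO = (21.8×7.67 + 5.87×0.908)/(21.8+5.87) = 172.5/27.67 = 6.235 mg/L.
Mixed L₀ = (21.8×4.89 + 5.87×199)/(27.67) = 1275/27.67 = 46.07 mg/L.
Initial deficit D₀ = C_s − DO₀ = 8.48 − 6.235 = 2.245 mg/L.
D(1.62) = [0.309×46.07/(1.33−0.309)](e^(−0.309×1.62) − e^(−1.33×1.62)) + 2.245 e^(−1.33×1.62)
= 13.94 × (0.6062 − 0.1159) + 2.245 × 0.1159 = 7.095 mg/L.
DO = 8.48 − 7.095 = 1.385 mg/L.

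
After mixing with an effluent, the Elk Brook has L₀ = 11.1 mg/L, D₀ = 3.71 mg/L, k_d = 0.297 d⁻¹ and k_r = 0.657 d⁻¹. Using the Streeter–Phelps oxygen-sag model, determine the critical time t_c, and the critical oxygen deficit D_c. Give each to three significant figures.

With k_r/k_d = 2.212 and 1 − D₀(k_r−k_d)/(k_d L₀) = 0.5949,
t_c = ln(2.212 × 0.5949) / (0.657 − 0.297) = ln(1.316) / 0.3600 = 0.2745/0.3600 = 0.7626 d.
D_c = (k_d/k_r) L₀ e^(−k_d t_c) = (0.297/0.657) × 11.1 × e^(−0.297×0.7626) = 0.4521 × 11.1 × 0.7973 = 4.001 mg/L.

t_c ≈ 0.763 d; D_c ≈ 4.00 mg/L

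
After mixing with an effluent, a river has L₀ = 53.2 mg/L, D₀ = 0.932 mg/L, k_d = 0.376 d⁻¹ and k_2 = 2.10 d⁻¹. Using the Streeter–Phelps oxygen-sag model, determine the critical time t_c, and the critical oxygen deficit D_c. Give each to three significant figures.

t_c ≈ 0.949 d; D_c ≈ 6.67 mg/L

At the critical point dD/dt = 0, so k_d L₀ e^(−k_d t) = k_2 D. Substituting D(t) from the Streeter–Phelps equation and solving for t gives
t_c = ln[(k_2/k_d)(1 − D₀(k_2−k_d)/(k_d L₀))] / (k_2−k_d).
Here k_2−k_d = 1.724 d⁻¹ and 1 − D₀(k_2−k_d)/(k_d L₀) = 1 − 0.932×1.724/(0.376×53.2) = 0.9197, so
t_c = ln(5.585 × 0.9197) / 1.724 = 1.636 / 1.724 = 0.9492 d.
L(t_c) = L₀ e^(−k_d t_c) = 53.2 × 0.6999 = 37.23 mg/L, and at the critical point k_2 D_c = k_d L, so D_c = (0.376/2.10) × 37.23 = 6.666 mg/L.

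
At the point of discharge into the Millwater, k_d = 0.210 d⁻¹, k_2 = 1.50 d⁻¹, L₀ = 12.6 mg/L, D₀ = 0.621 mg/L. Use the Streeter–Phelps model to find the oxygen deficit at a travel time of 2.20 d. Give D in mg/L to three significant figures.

D ≈ 1.24 mg/L

k_d L₀/(k_2−k_d) = 0.210×12.6/(1.50−0.210) = 2.646/1.290 = 2.051 mg/L.
e^(−k_d t) = e^(−0.210×2.200) = 0.6300; e^(−k_2 t) = e^(−1.50×2.200) = 0.03688.
D = 2.051 × (0.6300 − 0.03688) + 0.621 × 0.03688 = 1.217 + 0.02290 = 1.240 mg/L.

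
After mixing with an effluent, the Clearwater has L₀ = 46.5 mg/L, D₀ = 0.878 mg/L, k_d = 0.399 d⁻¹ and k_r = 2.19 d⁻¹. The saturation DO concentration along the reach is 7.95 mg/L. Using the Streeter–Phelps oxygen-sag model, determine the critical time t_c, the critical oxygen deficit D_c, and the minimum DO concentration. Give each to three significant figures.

At the critical point dD/dt = 0, so k_d L₀ e^(−k_d t) = k_r D. Substituting D(t) from the Streeter–Phelps equation and solving for t gives
t_c = ln[(k_r/k_d)(1 − D₀(k_r−k_d)/(k_d L₀))] / (k_r−k_d).
Here k_r−k_d = 1.791 d⁻¹ and 1 − D₀(k_r−k_d)/(k_d L₀) = 1 − 0.878×1.791/(0.399×46.5) = 0.9152, so
t_c = ln(5.489 × 0.9152) / 1.791 = 1.614 / 1.791 = 0.9012 d.
D_c = (k_d/k_r) L₀ e^(−k_d t_c) = (0.399/2.19) × 46.5 × e^(−0.399×0.9012) = 0.1822 × 46.5 × 0.6980 = 5.913 mg/L.
Minimum DO = C_s − D_c = 7.95 − 5.913 = 2.037 mg/L.

t_c ≈ 0.901 d; D_c ≈ 5.91 mg/L; min DO ≈ 2.04 mg/L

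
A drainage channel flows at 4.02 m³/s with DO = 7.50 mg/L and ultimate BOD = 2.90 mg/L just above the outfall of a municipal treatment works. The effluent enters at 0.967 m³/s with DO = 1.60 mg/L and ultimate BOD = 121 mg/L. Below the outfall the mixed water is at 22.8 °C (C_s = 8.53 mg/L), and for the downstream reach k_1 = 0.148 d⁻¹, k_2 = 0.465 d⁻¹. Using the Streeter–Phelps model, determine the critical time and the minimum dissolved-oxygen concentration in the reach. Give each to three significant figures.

Mixed DO = (4.02×7.50 + 0.967×1.60)/(4.02+0.967) = 31.70/4.987 = 6.356 mg/L.
Mixed L₀ = (4.02×2.90 + 0.967×121)/(4.987) = 128.7/4.987 = 25.80 mg/L.
Initial deficit D₀ = C_s − DO₀ = 8.53 − 6.356 = 2.174 mg/L.
t_c = (1/0.3170) ln[(0.465/0.148)(1 − 2.174×0.3170/(0.148×25.80))] = 3.155 × ln(2.575) = 2.984 d.
D_c = (0.148/0.465) × 25.80 × e^(−0.148×2.984) = 0.3183 × 25.80 × 0.6430 = 5.280 mg/L.
Minimum DO = 8.53 − 5.280 = 3.250 mg/L.

t_c ≈ 2.98 d; minimum DO ≈ 3.25 mg/L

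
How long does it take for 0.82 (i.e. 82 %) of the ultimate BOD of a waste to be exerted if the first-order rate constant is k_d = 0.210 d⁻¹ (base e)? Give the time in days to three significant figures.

y/L₀ = 1 − e^(−k_d t) = 0.82 ⇒ e^(−k_d t) = 0.180
t = −ln(0.180) / 0.210 = 1.715 / 0.210 = 8.166 d.

t ≈ 8.17 d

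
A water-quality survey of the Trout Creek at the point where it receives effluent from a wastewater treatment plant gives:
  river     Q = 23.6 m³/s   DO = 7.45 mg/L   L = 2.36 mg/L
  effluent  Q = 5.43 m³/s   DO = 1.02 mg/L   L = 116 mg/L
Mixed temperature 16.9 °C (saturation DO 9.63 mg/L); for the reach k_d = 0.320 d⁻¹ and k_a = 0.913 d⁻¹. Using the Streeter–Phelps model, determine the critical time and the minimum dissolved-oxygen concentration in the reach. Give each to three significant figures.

t_c ≈ 1.25 d; minimum DO ≈ 4.08 mg/L

Mixed DO = (23.6×7.45 + 5.43×1.02)/(23.6+5.43) = 181.4/29.03 = 6.247 mg/L.
Mixed L₀ = (23.6×2.36 + 5.43×116)/(29.03) = 685.6/29.03 = 23.62 mg/L.
Initial deficit D₀ = C_s − DO₀ = 9.63 − 6.247 = 3.383 mg/L.
t_c = (1/0.5930) ln[(0.913/0.320)(1 − 3.383×0.5930/(0.320×23.62))] = 1.686 × ln(2.096) = 1.248 d.
D_c = (0.320/0.913) × 23.62 × e^(−0.320×1.248) = 0.3505 × 23.62 × 0.6708 = 5.552 mg/L.
Minimum DO = 9.63 − 5.552 = 4.078 mg/L.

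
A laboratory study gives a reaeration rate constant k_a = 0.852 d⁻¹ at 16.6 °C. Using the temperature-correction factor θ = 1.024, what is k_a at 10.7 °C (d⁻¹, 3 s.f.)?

k_a(T₂) = k_a(T₁) · θ^(T₂−T₁) = 0.852 × 1.024^(10.7−16.6)
= 0.852 × 1.024^-5.90 = 0.852 × 0.8694 = 0.7407 d⁻¹.

k_a ≈ 0.741 d⁻¹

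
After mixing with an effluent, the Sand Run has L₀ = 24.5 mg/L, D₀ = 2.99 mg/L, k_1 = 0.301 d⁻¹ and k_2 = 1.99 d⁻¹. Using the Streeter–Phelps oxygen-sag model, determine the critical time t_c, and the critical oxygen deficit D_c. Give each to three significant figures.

With k_2/k_1 = 6.611 and 1 − D₀(k_2−k_1)/(k_1 L₀) = 0.3152,
t_c = ln(6.611 × 0.3152) / (1.99 − 0.301) = ln(2.084) / 1.689 = 0.7342/1.689 = 0.4347 d.
L(t_c) = L₀ e^(−k_1 t_c) = 24.5 × 0.8774 = 21.50 mg/L, and at the critical point k_2 D_c = k_1 L, so D_c = (0.301/1.99) × 21.50 = 3.251 mg/L.

t_c ≈ 0.435 d; D_c ≈ 3.25 mg/L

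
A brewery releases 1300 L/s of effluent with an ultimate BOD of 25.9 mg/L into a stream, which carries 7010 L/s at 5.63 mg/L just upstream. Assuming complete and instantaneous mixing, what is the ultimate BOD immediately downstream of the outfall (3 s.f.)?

Flow-weighted mixing: C = (Q_r C_r + Q_w C_w)/(Q_r + Q_w)
= (7010×5.63 + 1300×25.9)/(7010 + 1300) = 73140/8310 = 8.801 mg/L.

8.80 mg/L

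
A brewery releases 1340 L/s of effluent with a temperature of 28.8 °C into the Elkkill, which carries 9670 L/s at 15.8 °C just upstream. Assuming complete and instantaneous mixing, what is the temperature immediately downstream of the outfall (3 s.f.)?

Flow-weighted mixing: C = (Q_r C_r + Q_w C_w)/(Q_r + Q_w)
= (9670×15.8 + 1340×28.8)/(9670 + 1340) = 191400/11010 = 17.38 °C.

17.4 °C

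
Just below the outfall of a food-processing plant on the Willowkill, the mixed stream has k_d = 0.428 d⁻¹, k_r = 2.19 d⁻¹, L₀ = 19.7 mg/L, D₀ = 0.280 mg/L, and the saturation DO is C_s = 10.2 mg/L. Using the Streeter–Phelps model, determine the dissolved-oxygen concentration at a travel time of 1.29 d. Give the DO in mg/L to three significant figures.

k_d L₀/(k_r−k_d) = 0.428×19.7/(2.19−0.428) = 8.432/1.762 = 4.785 mg/L.
e^(−k_d t) = e^(−0.428×1.290) = 0.5757; e^(−k_r t) = e^(−2.19×1.290) = 0.05930.
D = 4.785 × (0.5757 − 0.05930) + 0.280 × 0.05930 = 2.471 + 0.01660 = 2.488 mg/L.
DO = C_s − D = 10.2 − 2.488 = 7.712 mg/L.

DO ≈ 7.71 mg/L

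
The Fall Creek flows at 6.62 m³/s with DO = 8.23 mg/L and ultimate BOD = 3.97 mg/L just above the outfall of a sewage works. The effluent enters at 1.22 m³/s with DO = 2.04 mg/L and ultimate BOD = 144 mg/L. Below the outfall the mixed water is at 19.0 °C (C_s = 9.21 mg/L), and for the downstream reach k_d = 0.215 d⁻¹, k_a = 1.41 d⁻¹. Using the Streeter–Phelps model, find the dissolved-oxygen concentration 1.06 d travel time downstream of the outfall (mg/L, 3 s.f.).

Mixed DO = (6.62×8.23 + 1.22×2.04)/(6.62+1.22) = 56.97/7.840 = 7.267 mg/L.
Mixed L₀ = (6.62×3.97 + 1.22×144)/(7.840) = 202.0/7.840 = 25.76 mg/L.
Initial deficit D₀ = C_s − DO₀ = 9.21 − 7.267 = 1.943 mg/L.
D(1.06) = [0.215×25.76/(1.41−0.215)](e^(−0.215×1.06) − e^(−1.41×1.06)) + 1.943 e^(−1.41×1.06)
= 4.635 × (0.7962 − 0.2243) + 1.943 × 0.2243 = 3.086 mg/L.
DO = 9.21 − 3.086 = 6.124 mg/L.

DO ≈ 6.12 mg/L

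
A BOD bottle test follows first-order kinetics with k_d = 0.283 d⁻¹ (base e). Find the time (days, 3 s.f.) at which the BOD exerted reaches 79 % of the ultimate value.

y/L₀ = 1 − e^(−k_d t) = 0.79 ⇒ e^(−k_d t) = 0.210
t = −ln(0.210) / 0.283 = 1.561 / 0.283 = 5.515 d.

t ≈ 5.51 d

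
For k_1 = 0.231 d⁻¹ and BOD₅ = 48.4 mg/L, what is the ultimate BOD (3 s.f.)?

L₀ ≈ 70.7 mg/L

BOD₅ = L₀(1 − e^(−5k_1)) ⇒ L₀ = BOD₅ / (1 − e^(−5×0.231))
= 48.4 / (1 − 0.3151) = 48.4 / 0.6849 = 70.66 mg/L.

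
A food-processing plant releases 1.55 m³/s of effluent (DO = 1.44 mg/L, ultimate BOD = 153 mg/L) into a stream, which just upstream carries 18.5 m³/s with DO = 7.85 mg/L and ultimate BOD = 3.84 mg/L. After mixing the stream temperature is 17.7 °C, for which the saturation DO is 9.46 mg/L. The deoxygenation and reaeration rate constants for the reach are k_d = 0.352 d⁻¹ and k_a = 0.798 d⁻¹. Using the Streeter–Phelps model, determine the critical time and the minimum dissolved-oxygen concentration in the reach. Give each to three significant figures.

t_c ≈ 1.41 d; minimum DO ≈ 5.33 mg/L

Mixed DO = (18.5×7.85 + 1.55×1.44)/(18.5+1.55) = 147.5/20.05 = 7.354 mg/L.
Mixed L₀ = (18.5×3.84 + 1.55×153)/(20.05) = 308.2/20.05 = 15.37 mg/L.
Initial deficit D₀ = C_s − DO₀ = 9.46 − 7.354 = 2.106 mg/L.
t_c = (1/0.4460) ln[(0.798/0.352)(1 − 2.106×0.4460/(0.352×15.37))] = 2.242 × ln(1.874) = 1.408 d.
D_c = (0.352/0.798) × 15.37 × e^(−0.352×1.408) = 0.4411 × 15.37 × 0.6093 = 4.131 mg/L.
Minimum DO = 9.46 − 4.131 = 5.329 mg/L.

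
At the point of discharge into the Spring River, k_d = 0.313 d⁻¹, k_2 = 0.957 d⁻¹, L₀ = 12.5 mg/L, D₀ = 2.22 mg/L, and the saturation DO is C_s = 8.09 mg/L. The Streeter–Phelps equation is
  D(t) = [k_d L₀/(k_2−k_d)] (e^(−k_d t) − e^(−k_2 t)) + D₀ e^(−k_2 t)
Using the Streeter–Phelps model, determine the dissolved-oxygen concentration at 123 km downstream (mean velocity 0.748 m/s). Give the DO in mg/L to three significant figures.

Travel time t = x/v = 123 km / (0.748 m/s) = 123000 m / 0.748 m/s = 164400 s = 1.903 d.
k_d L₀/(k_2−k_d) = 0.313×12.5/(0.957−0.313) = 3.913/0.6440 = 6.075 mg/L.
e^(−k_d t) = e^(−0.313×1.903) = 0.5512; e^(−k_2 t) = e^(−0.957×1.903) = 0.1618.
D = 6.075 × (0.5512 − 0.1618) + 2.22 × 0.1618 = 2.366 + 0.3592 = 2.725 mg/L.
DO = C_s − D = 8.09 − 2.725 = 5.365 mg/L.

DO ≈ 5.37 mg/L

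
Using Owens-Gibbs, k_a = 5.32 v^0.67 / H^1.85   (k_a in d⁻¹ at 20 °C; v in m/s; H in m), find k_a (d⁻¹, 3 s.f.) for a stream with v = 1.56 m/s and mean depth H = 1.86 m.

k_a ≈ 2.27 d⁻¹

k_a = 5.32 × 1.56^0.67 / 1.86^1.85 = 5.32 × 1.347 / 3.152 = 2.274 d⁻¹.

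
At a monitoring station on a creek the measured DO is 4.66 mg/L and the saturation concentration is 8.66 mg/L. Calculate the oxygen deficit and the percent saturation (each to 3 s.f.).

D = C_s − C = 8.66 − 4.66 = 4.00 mg/L.
% saturation = 4.66/8.66 × 100 = 53.8 %.

D ≈ 4.00 mg/L; 53.8 % saturation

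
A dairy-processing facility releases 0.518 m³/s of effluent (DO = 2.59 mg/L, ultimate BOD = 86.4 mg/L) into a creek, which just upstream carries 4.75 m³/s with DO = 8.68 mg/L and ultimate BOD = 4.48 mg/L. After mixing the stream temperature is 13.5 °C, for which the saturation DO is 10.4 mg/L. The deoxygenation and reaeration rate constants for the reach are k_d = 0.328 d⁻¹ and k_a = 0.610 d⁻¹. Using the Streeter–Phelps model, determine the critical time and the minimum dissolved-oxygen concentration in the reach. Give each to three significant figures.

Mixed DO = (4.75×8.68 + 0.518×2.59)/(4.75+0.518) = 42.57/5.268 = 8.081 mg/L.
Mixed L₀ = (4.75×4.48 + 0.518×86.4)/(5.268) = 66.04/5.268 = 12.54 mg/L.
Initial deficit D₀ = C_s − DO₀ = 10.4 − 8.081 = 2.319 mg/L.
t_c = (1/0.2820) ln[(0.610/0.328)(1 − 2.319×0.2820/(0.328×12.54))] = 3.546 × ln(1.564) = 1.586 d.
D_c = (0.328/0.610) × 12.54 × e^(−0.328×1.586) = 0.5377 × 12.54 × 0.5944 = 4.006 mg/L.
Minimum DO = 10.4 − 4.006 = 6.394 mg/L.

t_c ≈ 1.59 d; minimum DO ≈ 6.39 mg/L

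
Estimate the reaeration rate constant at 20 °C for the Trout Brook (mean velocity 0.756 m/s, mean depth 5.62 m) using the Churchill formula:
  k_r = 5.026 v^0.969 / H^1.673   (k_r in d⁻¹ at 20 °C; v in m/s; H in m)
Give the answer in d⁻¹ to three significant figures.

k_r ≈ 0.213 d⁻¹

k_r = 5.026 × 0.756^0.969 / 5.62^1.673 = 5.026 × 0.7626 / 17.96 = 0.2134 d⁻¹.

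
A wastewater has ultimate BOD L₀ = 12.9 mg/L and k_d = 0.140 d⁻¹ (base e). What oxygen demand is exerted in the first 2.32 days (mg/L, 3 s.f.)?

y_t = L₀(1 − e^(−k_d t)) = 12.9 × (1 − e^(−0.140×2.32))
= 12.9 × (1 − 0.7227) = 12.9 × 0.2773 = 3.578 mg/L.

y ≈ 3.58 mg/L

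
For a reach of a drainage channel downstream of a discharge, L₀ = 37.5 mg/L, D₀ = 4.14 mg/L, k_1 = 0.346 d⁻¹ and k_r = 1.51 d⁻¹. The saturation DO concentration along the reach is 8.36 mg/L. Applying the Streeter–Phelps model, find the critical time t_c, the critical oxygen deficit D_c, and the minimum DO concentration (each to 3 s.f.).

At the critical point dD/dt = 0, so k_1 L₀ e^(−k_1 t) = k_r D. Substituting D(t) from the Streeter–Phelps equation and solving for t gives
t_c = ln[(k_r/k_1)(1 − D₀(k_r−k_1)/(k_1 L₀))] / (k_r−k_1).
Here k_r−k_1 = 1.164 d⁻¹ and 1 − D₀(k_r−k_1)/(k_1 L₀) = 1 − 4.14×1.164/(0.346×37.5) = 0.6286, so
t_c = ln(4.364 × 0.6286) / 1.164 = 1.009 / 1.164 = 0.8670 d.
D_c = (k_1/k_r) L₀ e^(−k_1 t_c) = (0.346/1.51) × 37.5 × e^(−0.346×0.8670) = 0.2291 × 37.5 × 0.7408 = 6.366 mg/L.
Minimum DO = C_s − D_c = 8.36 − 6.366 = 1.994 mg/L.

t_c ≈ 0.867 d; D_c ≈ 6.37 mg/L; min DO ≈ 1.99 mg/L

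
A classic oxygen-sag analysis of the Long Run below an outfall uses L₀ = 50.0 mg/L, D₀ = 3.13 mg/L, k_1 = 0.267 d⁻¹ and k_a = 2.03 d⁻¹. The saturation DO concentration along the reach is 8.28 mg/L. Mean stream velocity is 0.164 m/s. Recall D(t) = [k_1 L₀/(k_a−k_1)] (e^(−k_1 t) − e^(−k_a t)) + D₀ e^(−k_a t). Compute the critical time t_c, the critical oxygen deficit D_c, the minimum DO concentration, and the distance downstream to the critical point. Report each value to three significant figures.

t_c ≈ 0.848 d; D_c ≈ 5.24 mg/L; min DO ≈ 3.04 mg/L; x_c ≈ 12.0 km

With k_a/k_1 = 7.603 and 1 − D₀(k_a−k_1)/(k_1 L₀) = 0.5867,
t_c = ln(7.603 × 0.5867) / (2.03 − 0.267) = ln(4.460) / 1.763 = 1.495/1.763 = 0.8481 d.
L(t_c) = L₀ e^(−k_1 t_c) = 50.0 × 0.7974 = 39.87 mg/L, and at the critical point k_a D_c = k_1 L, so D_c = (0.267/2.03) × 39.87 = 5.244 mg/L.
Minimum DO = C_s − D_c = 8.28 − 5.244 = 3.036 mg/L.
x_c = v t_c = 0.164 m/s × 0.8481 d × 86400 s/d = 12020 m ≈ 12.0 km.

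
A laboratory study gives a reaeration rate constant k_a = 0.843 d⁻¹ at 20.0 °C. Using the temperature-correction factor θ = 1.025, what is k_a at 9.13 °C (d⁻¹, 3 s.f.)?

k_a(T₂) = k_a(T₁) · θ^(T₂−T₁) = 0.843 × 1.025^(9.13−20.0)
= 0.843 × 1.025^-10.9 = 0.843 × 0.7646 = 0.6446 d⁻¹.

k_a ≈ 0.645 d⁻¹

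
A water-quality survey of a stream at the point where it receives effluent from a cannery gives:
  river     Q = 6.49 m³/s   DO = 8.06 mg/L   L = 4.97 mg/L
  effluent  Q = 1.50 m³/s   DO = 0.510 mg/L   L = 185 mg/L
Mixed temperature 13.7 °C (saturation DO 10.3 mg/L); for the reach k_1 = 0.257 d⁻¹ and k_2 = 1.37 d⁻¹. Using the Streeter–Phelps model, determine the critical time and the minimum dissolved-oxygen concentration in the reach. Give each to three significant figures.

t_c ≈ 1.03 d; minimum DO ≈ 4.72 mg/L

Mixed DO = (6.49×8.06 + 1.50×0.510)/(6.49+1.50) = 53.07/7.990 = 6.643 mg/L.
Mixed L₀ = (6.49×4.97 + 1.50×185)/(7.990) = 309.8/7.990 = 38.77 mg/L.
Initial deficit D₀ = C_s − DO₀ = 10.3 − 6.643 = 3.657 mg/L.
t_c = (1/1.113) ln[(1.37/0.257)(1 − 3.657×1.113/(0.257×38.77))] = 0.8985 × ln(3.153) = 1.032 d.
D_c = (0.257/1.37) × 38.77 × e^(−0.257×1.032) = 0.1876 × 38.77 × 0.7671 = 5.579 mg/L.
Minimum DO = 10.3 − 5.579 = 4.721 mg/L.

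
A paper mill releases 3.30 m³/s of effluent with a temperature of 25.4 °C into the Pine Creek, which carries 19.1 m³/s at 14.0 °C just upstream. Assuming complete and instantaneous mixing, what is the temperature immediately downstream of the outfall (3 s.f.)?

Flow-weighted mixing: C = (Q_r C_r + Q_w C_w)/(Q_r + Q_w)
= (19.1×14.0 + 3.30×25.4)/(19.1 + 3.30) = 351.2/22.40 = 15.68 °C.

15.7 °C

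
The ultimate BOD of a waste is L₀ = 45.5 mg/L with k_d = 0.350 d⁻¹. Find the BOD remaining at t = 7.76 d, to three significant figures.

L_t = L₀ e^(−k_d t) = 45.5 × e^(−0.350×7.76) = 45.5 × 0.06614 = 3.009 mg/L.

L ≈ 3.01 mg/L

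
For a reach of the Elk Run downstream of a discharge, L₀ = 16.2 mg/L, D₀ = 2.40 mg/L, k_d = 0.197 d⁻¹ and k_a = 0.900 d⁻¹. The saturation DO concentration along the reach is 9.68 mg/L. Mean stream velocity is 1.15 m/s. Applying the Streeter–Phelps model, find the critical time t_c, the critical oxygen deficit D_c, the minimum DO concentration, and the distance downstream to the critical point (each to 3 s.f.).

With k_a/k_d = 4.569 and 1 − D₀(k_a−k_d)/(k_d L₀) = 0.4713,
t_c = ln(4.569 × 0.4713) / (0.900 − 0.197) = ln(2.153) / 0.7030 = 0.7670/0.7030 = 1.091 d.
D_c = (k_d/k_a) L₀ e^(−k_d t_c) = (0.197/0.900) × 16.2 × e^(−0.197×1.091) = 0.2189 × 16.2 × 0.8066 = 2.860 mg/L.
Minimum DO = C_s − D_c = 9.68 − 2.860 = 6.820 mg/L.
x_c = v t_c = 1.15 m/s × 1.091 d × 86400 s/d = 108400 m ≈ 108 km.

t_c ≈ 1.09 d; D_c ≈ 2.86 mg/L; min DO ≈ 6.82 mg/L; x_c ≈ 108 km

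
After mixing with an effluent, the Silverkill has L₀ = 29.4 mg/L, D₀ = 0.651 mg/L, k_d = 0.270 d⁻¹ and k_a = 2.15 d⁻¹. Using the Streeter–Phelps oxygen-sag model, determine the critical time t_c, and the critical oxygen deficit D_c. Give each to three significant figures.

At the critical point dD/dt = 0, so k_d L₀ e^(−k_d t) = k_a D. Substituting D(t) from the Streeter–Phelps equation and solving for t gives
t_c = ln[(k_a/k_d)(1 − D₀(k_a−k_d)/(k_d L₀))] / (k_a−k_d).
Here k_a−k_d = 1.880 d⁻¹ and 1 − D₀(k_a−k_d)/(k_d L₀) = 1 − 0.651×1.880/(0.270×29.4) = 0.8458, so
t_c = ln(7.963 × 0.8458) / 1.880 = 1.907 / 1.880 = 1.015 d.
L(t_c) = L₀ e^(−k_d t_c) = 29.4 × 0.7604 = 22.36 mg/L, and at the critical point k_a D_c = k_d L, so D_c = (0.270/2.15) × 22.36 = 2.807 mg/L.

t_c ≈ 1.01 d; D_c ≈ 2.81 mg/L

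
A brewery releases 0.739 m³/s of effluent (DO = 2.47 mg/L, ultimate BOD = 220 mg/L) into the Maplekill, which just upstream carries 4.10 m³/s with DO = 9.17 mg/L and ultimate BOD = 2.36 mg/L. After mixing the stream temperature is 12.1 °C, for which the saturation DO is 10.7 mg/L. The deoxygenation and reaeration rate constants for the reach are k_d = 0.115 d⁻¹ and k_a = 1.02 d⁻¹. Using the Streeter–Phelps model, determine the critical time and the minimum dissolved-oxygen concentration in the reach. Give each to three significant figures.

t_c ≈ 1.49 d; minimum DO ≈ 7.32 mg/L

Mixed DO = (4.10×9.17 + 0.739×2.47)/(4.10+0.739) = 39.42/4.839 = 8.147 mg/L.
Mixed L₀ = (4.10×2.36 + 0.739×220)/(4.839) = 172.3/4.839 = 35.60 mg/L.
Initial deficit D₀ = C_s − DO₀ = 10.7 − 8.147 = 2.553 mg/L.
t_c = (1/0.9050) ln[(1.02/0.115)(1 − 2.553×0.9050/(0.115×35.60))] = 1.105 × ln(3.863) = 1.493 d.
D_c = (0.115/1.02) × 35.60 × e^(−0.115×1.493) = 0.1127 × 35.60 × 0.8422 = 3.380 mg/L.
Minimum DO = 10.7 − 3.380 = 7.320 mg/L.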